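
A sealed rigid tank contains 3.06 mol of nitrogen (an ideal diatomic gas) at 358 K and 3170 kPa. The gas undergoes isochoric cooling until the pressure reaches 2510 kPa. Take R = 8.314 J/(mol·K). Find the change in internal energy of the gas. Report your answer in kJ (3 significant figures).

Constant volume ⇒ W = 0, so Q = ΔU = nCᵥΔT with Cᵥ = 5R/2 = 20.79 J/(mol·K).
At constant V, T₂/T₁ = P₂/P₁ ⇒ ΔT = T₁(P₂/P₁ − 1) = 358·(2510/3170 − 1) = -74.54 K.
ΔU = (3.06)(20.79)(-74.54) = -4741 J.

ΔU ≈ -4.74 kJ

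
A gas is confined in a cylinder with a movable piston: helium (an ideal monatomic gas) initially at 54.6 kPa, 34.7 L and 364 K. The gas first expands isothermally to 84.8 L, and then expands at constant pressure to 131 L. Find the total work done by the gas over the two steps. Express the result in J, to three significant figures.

W_total ≈ 2730 J

Step 1 (isothermal): W = P₁V₁ ln(V₂/V₁) = (1895) ln(84.8/34.7) = 1693 J.
After step 1: P = 22.34 kPa, V = 84.8 L, T = 364 K.
Step 2 (isobaric): W = PΔV = (22.34 kPa)(131 − 84.8 L) = 1032 J.
W_total = 1693 + 1032 = 2725 J.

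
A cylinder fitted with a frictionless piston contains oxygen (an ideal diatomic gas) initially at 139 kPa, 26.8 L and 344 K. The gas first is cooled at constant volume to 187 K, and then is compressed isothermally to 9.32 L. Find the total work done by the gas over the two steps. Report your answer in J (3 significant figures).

W_total ≈ -2140 J

Step 1 (isochoric): W = 0 (constant volume).
After step 1: P = 75.56 kPa (V unchanged).
Step 2 (isothermal): W = P₁V₁ ln(V₂/V₁) = (2025) ln(9.32/26.8) = -2139 J.
W_total = 0 − 2139 = -2139 J.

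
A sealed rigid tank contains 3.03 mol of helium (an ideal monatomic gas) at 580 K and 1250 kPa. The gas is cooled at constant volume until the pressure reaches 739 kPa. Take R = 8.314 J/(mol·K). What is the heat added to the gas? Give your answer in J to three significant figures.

Q ≈ -8960 J

Constant volume ⇒ W = 0, so Q = ΔU = nCᵥΔT with Cᵥ = 3R/2 = 12.47 J/(mol·K).
At constant V, T₂/T₁ = P₂/P₁ ⇒ ΔT = T₁(P₂/P₁ − 1) = 580·(739/1250 − 1) = -237.1 K.
ΔU = (3.03)(12.47)(-237.1) = -8959 J.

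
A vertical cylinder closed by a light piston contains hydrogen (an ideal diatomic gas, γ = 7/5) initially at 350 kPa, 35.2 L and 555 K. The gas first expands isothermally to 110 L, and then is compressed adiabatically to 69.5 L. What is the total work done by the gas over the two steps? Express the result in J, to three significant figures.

Step 1 (isothermal): W = P₁V₁ ln(V₂/V₁) = (12320) ln(110/35.2) = 14038 J.
After step 1: P = 112 kPa, V = 110 L, T = 555 K.
Step 2 (adiabatic): W = (P₁V₁ − P₂V₂)/(γ−1) = (12320 − 14804)/0.4 = -6210 J.
W_total = 14038 − 6210 = 7828 J.

W_total ≈ 7830 J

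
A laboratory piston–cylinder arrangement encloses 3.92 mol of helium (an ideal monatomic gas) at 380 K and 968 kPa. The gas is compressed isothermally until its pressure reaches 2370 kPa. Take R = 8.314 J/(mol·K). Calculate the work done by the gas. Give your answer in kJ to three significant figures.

W ≈ -11.1 kJ

Isothermal process: W = nRT ln(V₂/V₁) = nRT ln(P₁/P₂).
W = (3.92)(8.314)(380) × ln(968/2370)
  = 12385 × ln(0.4084) = 12385 × -0.8954
W_by_gas = -11089 J.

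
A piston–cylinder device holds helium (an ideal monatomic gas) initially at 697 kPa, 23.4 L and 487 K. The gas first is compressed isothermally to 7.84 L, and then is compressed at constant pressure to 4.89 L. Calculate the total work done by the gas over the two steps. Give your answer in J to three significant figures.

Step 1 (isothermal): W = P₁V₁ ln(V₂/V₁) = (16310) ln(7.84/23.4) = -17835 J.
After step 1: P = 2080 kPa, V = 7.84 L, T = 487 K.
Step 2 (isobaric): W = PΔV = (2080 kPa)(4.89 − 7.84 L) = -6137 J.
W_total = -17835 − 6137 = -23972 J.

W_total ≈ -24000 J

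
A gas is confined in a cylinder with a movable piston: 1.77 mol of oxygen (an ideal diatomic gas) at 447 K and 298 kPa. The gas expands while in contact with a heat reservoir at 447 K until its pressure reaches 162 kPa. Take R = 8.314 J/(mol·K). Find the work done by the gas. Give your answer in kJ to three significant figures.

Isothermal process: W = nRT ln(V₂/V₁) = nRT ln(P₁/P₂).
W = (1.77)(8.314)(447) × ln(298/162)
  = 6578 × ln(1.84) = 6578 × 0.6095
W_by_gas = 4009 J.

W ≈ 4.01 kJ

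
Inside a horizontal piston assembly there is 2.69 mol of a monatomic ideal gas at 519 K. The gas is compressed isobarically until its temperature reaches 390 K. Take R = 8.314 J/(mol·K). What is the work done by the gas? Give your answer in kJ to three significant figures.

Isobaric: W = P ΔV = nR ΔT.
W = (2.69)(8.314)(390 − 519) = -2885 J.

W ≈ -2.89 kJ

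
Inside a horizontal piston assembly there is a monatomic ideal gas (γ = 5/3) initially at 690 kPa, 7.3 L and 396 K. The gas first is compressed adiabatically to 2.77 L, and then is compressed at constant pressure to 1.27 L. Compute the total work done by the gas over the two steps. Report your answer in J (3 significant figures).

W_total ≈ -12100 J

Step 1 (adiabatic): W = (P₁V₁ − P₂V₂)/(γ−1) = (5037 − 9610)/0.667 = -6860 J.
After step 1: P = 3469 kPa, V = 2.77 L, T = 755.5 K.
Step 2 (isobaric): W = PΔV = (3469 kPa)(1.27 − 2.77 L) = -5204 J.
W_total = -6860 − 5204 = -12064 J.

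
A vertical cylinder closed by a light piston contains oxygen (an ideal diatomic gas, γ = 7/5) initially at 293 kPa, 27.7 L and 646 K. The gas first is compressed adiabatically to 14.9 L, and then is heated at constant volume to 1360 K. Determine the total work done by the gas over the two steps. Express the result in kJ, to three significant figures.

Step 1 (adiabatic): W = (P₁V₁ − P₂V₂)/(γ−1) = (8116 − 10401)/0.4 = -5712 J.
Step 2 (isochoric): W = 0 (constant volume).
W_total = -5712 + 0 = -5712 J.

W_total ≈ -5.71 kJ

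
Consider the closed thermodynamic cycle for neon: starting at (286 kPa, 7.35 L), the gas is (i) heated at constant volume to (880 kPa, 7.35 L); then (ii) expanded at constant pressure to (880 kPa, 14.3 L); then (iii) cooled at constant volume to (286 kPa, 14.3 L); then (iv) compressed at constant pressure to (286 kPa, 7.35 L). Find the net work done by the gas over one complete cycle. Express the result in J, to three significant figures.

W_net ≈ 4130 J

Constant-volume legs do no work.
W(ii) = (880)(14.3 − 7.35) = 6116 J; W(iv) = (286)(7.35 − 14.3) = -1988 J.
W_net = 6116 − 1988 = 4128 J (the clockwise enclosed area).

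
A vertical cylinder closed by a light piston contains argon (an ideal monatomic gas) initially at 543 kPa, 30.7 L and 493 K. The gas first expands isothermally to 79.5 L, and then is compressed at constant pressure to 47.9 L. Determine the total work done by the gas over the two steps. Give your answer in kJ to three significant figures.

W_total ≈ 9.24 kJ

Step 1 (isothermal): W = P₁V₁ ln(V₂/V₁) = (16670) ln(79.5/30.7) = 15862 J.
After step 1: P = 209.7 kPa, V = 79.5 L, T = 493 K.
Step 2 (isobaric): W = PΔV = (209.7 kPa)(47.9 − 79.5 L) = -6626 J.
W_total = 15862 − 6626 = 9235 J.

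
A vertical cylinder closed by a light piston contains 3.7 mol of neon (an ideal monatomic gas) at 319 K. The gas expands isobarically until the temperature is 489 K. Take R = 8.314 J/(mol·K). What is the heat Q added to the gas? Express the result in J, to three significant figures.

Q ≈ 13100 J

Isobaric: W = nRΔT = (3.7)(8.314)(170) = 5230 J.
ΔU = nCᵥΔT with Cᵥ = 3R/2: ΔU = (3.7)(12.47)(170) = 7844 J.
Q = ΔU + W = 7844 + 5230 = 13074 J.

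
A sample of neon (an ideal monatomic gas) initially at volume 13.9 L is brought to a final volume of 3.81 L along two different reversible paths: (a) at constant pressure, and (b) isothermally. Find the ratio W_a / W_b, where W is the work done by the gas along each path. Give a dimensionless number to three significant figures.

W_a / W_b ≈ 0.561

Path (a) isobaric: W = P₁(V₂ − V₁) → W_a/(P₁V₁) = -0.7259.
Path (b) isothermal: W = P₁V₁ ln(V₂/V₁) → W_b/(P₁V₁) = -1.294.
W_a / W_b = -0.7259 / -1.294 = 0.5609.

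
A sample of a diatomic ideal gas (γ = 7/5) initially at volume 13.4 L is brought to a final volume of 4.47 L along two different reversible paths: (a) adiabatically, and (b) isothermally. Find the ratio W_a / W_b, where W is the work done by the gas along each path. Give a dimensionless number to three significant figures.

W_a / W_b ≈ 1.26

Path (a) adiabatic: W = P₁V₁(1 − (V₁/V₂)^(γ−1))/(γ−1) → W_a/(P₁V₁) = -1.378.
Path (b) isothermal: W = P₁V₁ ln(V₂/V₁) → W_b/(P₁V₁) = -1.098.
W_a / W_b = -1.378 / -1.098 = 1.256.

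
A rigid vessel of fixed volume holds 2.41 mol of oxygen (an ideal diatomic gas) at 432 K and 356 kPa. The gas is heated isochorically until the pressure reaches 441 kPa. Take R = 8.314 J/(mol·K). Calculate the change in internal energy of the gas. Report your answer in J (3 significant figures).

Constant volume ⇒ W = 0, so Q = ΔU = nCᵥΔT with Cᵥ = 5R/2 = 20.79 J/(mol·K).
At constant V, T₂/T₁ = P₂/P₁ ⇒ ΔT = T₁(P₂/P₁ − 1) = 432·(441/356 − 1) = 103.1 K.
ΔU = (2.41)(20.79)(103.1) = 5167 J.

ΔU ≈ 5170 J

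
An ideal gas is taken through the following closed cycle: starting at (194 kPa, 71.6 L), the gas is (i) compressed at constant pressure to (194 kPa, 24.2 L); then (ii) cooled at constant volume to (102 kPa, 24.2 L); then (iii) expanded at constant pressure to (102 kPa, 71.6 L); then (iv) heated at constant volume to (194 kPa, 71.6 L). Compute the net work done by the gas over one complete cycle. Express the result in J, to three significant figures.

W_net ≈ -4360 J

Constant-volume legs do no work.
W(i) = (194)(24.2 − 71.6) = -9196 J; W(iii) = (102)(71.6 − 24.2) = 4835 J.
W_net = -9196 + 4835 = -4361 J (the counter-clockwise enclosed area).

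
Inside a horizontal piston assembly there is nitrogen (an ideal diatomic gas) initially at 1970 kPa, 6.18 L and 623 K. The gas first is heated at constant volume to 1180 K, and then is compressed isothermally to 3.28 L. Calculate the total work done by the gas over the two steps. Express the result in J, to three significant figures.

Step 1 (isochoric): W = 0 (constant volume).
After step 1: P = 3731 kPa (V unchanged).
Step 2 (isothermal): W = P₁V₁ ln(V₂/V₁) = (23059) ln(3.28/6.18) = -14608 J.
W_total = 0 − 14608 = -14608 J.

W_total ≈ -14600 J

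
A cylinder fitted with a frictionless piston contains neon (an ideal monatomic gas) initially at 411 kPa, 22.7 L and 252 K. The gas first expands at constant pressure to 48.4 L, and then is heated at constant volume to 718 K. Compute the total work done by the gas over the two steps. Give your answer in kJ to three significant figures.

W_total ≈ 10.6 kJ

Step 1 (isobaric): W = PΔV = (411 kPa)(48.4 − 22.7 L) = 10563 J.
Step 2 (isochoric): W = 0 (constant volume).
W_total = 10563 + 0 = 10563 J.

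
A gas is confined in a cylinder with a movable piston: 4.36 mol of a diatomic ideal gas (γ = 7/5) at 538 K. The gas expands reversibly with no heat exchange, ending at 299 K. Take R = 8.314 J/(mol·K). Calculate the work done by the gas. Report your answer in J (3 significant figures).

W ≈ 21700 J

Adiabatic ⇒ Q = 0, so W_by = −ΔU = nCᵥ(T₁ − T₂).
Cᵥ = 5R/2 = 20.79 J/(mol·K).
W = (4.36)(20.79)(538 − 299) = 21659 J.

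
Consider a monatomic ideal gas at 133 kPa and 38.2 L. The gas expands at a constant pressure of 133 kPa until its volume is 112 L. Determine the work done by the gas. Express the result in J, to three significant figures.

W ≈ 9820 J

Isobaric: W = P ΔV.
W = (133 kPa)(112 − 38.2 L) = (133)(73.8) = 9815 J.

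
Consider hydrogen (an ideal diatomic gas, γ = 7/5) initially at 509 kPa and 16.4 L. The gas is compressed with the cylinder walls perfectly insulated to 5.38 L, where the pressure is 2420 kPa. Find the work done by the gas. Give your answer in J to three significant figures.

Adiabatic: W = (P₁V₁ − P₂V₂)/(γ − 1) with γ = 7/5.
P₁V₁ = 8348 J, P₂V₂ = 13020 J.
W = (8348 − 13020) / 0.4 = -11680 J.

W ≈ -11700 J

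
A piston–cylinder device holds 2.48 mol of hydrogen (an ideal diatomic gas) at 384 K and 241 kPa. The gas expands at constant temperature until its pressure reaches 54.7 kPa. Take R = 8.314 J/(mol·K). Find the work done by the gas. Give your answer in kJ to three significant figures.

W ≈ 11.7 kJ

Isothermal process: W = nRT ln(V₂/V₁) = nRT ln(P₁/P₂).
W = (2.48)(8.314)(384) × ln(241/54.7)
  = 7918 × ln(4.406) = 7918 × 1.483
W_by_gas = 11741 J.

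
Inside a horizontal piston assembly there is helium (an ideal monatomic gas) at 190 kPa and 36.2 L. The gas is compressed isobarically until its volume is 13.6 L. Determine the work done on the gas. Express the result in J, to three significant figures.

W ≈ 4290 J

Isobaric: W = P ΔV.
W = (190 kPa)(13.6 − 36.2 L) = (190)(-22.6) = -4294 J.
Work on gas = −W_by = 4294 J.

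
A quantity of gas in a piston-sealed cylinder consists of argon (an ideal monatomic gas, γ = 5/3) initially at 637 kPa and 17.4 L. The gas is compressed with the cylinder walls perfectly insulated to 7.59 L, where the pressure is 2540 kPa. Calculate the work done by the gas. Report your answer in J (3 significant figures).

Adiabatic: W = (P₁V₁ − P₂V₂)/(γ − 1) with γ = 5/3.
P₁V₁ = 11084 J, P₂V₂ = 19279 J.
W = (11084 − 19279) / 0.6667 = -12292 J.

W ≈ -12300 J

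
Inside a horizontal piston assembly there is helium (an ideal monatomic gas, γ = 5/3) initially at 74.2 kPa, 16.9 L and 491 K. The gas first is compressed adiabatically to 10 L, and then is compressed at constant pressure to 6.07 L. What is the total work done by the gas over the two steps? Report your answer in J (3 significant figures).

W_total ≈ -1490 J

Step 1 (adiabatic): W = (P₁V₁ − P₂V₂)/(γ−1) = (1254 − 1779)/0.667 = -787.8 J.
After step 1: P = 177.9 kPa, V = 10 L, T = 696.6 K.
Step 2 (isobaric): W = PΔV = (177.9 kPa)(6.07 − 10 L) = -699.2 J.
W_total = -787.8 − 699.2 = -1487 J.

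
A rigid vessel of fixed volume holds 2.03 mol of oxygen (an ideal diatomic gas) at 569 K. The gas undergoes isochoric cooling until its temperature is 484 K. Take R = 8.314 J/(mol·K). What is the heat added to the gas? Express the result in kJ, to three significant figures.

Constant volume ⇒ W = 0, so Q = ΔU = nCᵥΔT with Cᵥ = 5R/2 = 20.79 J/(mol·K).
ΔU = (2.03)(20.79)(484 − 569) = -3586 J.

Q ≈ -3.59 kJ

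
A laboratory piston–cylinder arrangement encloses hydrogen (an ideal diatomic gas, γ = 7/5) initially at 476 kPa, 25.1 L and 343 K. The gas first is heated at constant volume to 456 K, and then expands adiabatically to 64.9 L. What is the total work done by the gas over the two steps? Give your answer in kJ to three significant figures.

Step 1 (isochoric): W = 0 (constant volume).
After step 1: P = 632.8 kPa (V unchanged).
Step 2 (adiabatic): W = (P₁V₁ − P₂V₂)/(γ−1) = (15884 − 10862)/0.4 = 12553 J.
W_total = 0 + 12553 = 12553 J.

W_total ≈ 12.6 kJ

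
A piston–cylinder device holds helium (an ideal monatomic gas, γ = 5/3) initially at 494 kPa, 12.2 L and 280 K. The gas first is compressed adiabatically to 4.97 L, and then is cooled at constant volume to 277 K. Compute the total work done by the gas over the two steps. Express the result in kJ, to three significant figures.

Step 1 (adiabatic): W = (P₁V₁ − P₂V₂)/(γ−1) = (6027 − 10967)/0.667 = -7410 J.
Step 2 (isochoric): W = 0 (constant volume).
W_total = -7410 + 0 = -7410 J.

W_total ≈ -7.41 kJ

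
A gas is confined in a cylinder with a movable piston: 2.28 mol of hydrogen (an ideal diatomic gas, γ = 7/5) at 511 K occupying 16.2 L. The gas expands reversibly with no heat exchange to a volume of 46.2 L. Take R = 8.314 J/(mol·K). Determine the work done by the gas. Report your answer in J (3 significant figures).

Adiabatic: TV^(γ−1) = const with γ = 7/5.
T₂ = T₁ (V₁/V₂)^(γ−1) = 511 × (16.2/46.2)^0.4 = 511 × 0.6576 = 336 K.
W_by = nCᵥ(T₁ − T₂) = (2.28)(20.79)(511 − 336) = 8292 J.

W ≈ 8290 J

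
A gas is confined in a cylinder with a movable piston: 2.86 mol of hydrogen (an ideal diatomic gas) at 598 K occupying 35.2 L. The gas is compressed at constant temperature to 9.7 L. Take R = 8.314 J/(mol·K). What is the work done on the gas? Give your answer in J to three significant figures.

Isothermal: W = nRT ln(V₂/V₁).
W = (2.86)(8.314)(598) × ln(9.7/35.2)
  = 14219 × -1.289
W_by_gas = -18328 J; work on gas = −W_by = 18328 J.

W ≈ 18300 J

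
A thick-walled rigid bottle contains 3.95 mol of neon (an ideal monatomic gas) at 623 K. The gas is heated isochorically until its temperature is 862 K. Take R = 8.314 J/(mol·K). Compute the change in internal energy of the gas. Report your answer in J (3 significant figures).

ΔU ≈ 11800 J

Constant volume ⇒ W = 0, so Q = ΔU = nCᵥΔT with Cᵥ = 3R/2 = 12.47 J/(mol·K).
ΔU = (3.95)(12.47)(862 − 623) = 11773 J.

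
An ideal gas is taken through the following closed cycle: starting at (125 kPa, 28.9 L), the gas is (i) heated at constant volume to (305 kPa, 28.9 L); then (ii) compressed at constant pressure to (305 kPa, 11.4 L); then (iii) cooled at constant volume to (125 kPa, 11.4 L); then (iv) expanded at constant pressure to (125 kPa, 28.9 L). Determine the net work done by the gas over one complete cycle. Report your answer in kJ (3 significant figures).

W_net ≈ -3.15 kJ

Constant-volume legs do no work.
W(ii) = (305)(11.4 − 28.9) = -5338 J; W(iv) = (125)(28.9 − 11.4) = 2188 J.
W_net = -5338 + 2188 = -3150 J (the counter-clockwise enclosed area).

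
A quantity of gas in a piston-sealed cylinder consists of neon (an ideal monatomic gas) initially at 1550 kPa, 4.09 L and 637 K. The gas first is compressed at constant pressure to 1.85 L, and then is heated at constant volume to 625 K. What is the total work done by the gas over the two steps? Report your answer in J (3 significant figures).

Step 1 (isobaric): W = PΔV = (1550 kPa)(1.85 − 4.09 L) = -3472 J.
Step 2 (isochoric): W = 0 (constant volume).
W_total = -3472 + 0 = -3472 J.

W_total ≈ -3470 J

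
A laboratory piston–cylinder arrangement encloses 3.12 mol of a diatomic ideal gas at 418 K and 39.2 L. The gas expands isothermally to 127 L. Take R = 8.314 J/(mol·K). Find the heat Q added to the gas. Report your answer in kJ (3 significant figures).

Q ≈ 12.7 kJ

Isothermal ⇒ ΔU = 0, so Q = W = nRT ln(V₂/V₁).
Q = (3.12)(8.314)(418) ln(127/39.2) = 10843 × 1.176 = 12746 J.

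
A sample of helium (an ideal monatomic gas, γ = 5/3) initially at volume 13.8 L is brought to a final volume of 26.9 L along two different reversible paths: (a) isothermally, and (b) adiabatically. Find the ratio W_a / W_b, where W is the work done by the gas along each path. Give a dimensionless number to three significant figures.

Path (a) isothermal: W = P₁V₁ ln(V₂/V₁) → W_a/(P₁V₁) = 0.6675.
Path (b) adiabatic: W = P₁V₁(1 − (V₁/V₂)^(γ−1))/(γ−1) → W_b/(P₁V₁) = 0.5387.
W_a / W_b = 0.6675 / 0.5387 = 1.239.

W_a / W_b ≈ 1.24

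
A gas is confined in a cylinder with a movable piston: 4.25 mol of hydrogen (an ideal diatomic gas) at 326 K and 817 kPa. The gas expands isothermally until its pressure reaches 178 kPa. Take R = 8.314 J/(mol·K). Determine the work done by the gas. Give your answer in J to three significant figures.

W ≈ 17600 J

Isothermal process: W = nRT ln(V₂/V₁) = nRT ln(P₁/P₂).
W = (4.25)(8.314)(326) × ln(817/178)
  = 11519 × ln(4.59) = 11519 × 1.524
W_by_gas = 17553 J.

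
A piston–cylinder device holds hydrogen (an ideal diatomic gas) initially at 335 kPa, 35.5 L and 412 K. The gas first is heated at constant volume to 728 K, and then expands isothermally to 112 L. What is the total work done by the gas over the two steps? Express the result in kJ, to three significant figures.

Step 1 (isochoric): W = 0 (constant volume).
After step 1: P = 591.9 kPa (V unchanged).
Step 2 (isothermal): W = P₁V₁ ln(V₂/V₁) = (21014) ln(112/35.5) = 24144 J.
W_total = 0 + 24144 = 24144 J.

W_total ≈ 24.1 kJ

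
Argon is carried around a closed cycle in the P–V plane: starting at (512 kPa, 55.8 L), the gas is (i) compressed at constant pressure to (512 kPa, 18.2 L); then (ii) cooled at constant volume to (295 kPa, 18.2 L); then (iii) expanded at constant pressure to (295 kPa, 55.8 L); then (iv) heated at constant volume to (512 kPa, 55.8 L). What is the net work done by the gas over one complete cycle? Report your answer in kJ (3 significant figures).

W_net ≈ -8.16 kJ

Constant-volume legs do no work.
W(i) = (512)(18.2 − 55.8) = -19251 J; W(iii) = (295)(55.8 − 18.2) = 11092 J.
W_net = -19251 + 11092 = -8159 J (the counter-clockwise enclosed area).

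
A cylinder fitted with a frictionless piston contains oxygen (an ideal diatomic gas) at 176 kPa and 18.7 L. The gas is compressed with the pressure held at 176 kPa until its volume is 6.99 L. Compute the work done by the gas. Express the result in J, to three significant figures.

W ≈ -2060 J

Isobaric: W = P ΔV.
W = (176 kPa)(6.99 − 18.7 L) = (176)(-11.71) = -2061 J.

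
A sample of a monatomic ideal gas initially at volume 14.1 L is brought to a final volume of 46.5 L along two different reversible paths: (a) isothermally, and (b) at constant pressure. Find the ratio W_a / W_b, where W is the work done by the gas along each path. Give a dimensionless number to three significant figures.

Path (a) isothermal: W = P₁V₁ ln(V₂/V₁) → W_a/(P₁V₁) = 1.193.
Path (b) isobaric: W = P₁(V₂ − V₁) → W_b/(P₁V₁) = 2.298.
W_a / W_b = 1.193 / 2.298 = 0.5193.

W_a / W_b ≈ 0.519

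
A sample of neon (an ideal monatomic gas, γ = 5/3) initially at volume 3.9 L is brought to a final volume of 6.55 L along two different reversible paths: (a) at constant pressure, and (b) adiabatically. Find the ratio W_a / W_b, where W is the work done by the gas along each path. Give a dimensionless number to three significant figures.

W_a / W_b ≈ 1.55

Path (a) isobaric: W = P₁(V₂ − V₁) → W_a/(P₁V₁) = 0.6795.
Path (b) adiabatic: W = P₁V₁(1 − (V₁/V₂)^(γ−1))/(γ−1) → W_b/(P₁V₁) = 0.4384.
W_a / W_b = 0.6795 / 0.4384 = 1.55.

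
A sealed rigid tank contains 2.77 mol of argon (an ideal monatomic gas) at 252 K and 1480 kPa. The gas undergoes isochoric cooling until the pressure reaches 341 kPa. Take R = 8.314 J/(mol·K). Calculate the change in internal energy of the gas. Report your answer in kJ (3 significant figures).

Constant volume ⇒ W = 0, so Q = ΔU = nCᵥΔT with Cᵥ = 3R/2 = 12.47 J/(mol·K).
At constant V, T₂/T₁ = P₂/P₁ ⇒ ΔT = T₁(P₂/P₁ − 1) = 252·(341/1480 − 1) = -193.9 K.
ΔU = (2.77)(12.47)(-193.9) = -6700 J.

ΔU ≈ -6.70 kJ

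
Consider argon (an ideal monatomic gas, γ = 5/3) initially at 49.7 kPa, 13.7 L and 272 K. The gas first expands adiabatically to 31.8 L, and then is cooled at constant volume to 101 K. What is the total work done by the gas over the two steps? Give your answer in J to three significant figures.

Step 1 (adiabatic): W = (P₁V₁ − P₂V₂)/(γ−1) = (680.9 − 388.4)/0.667 = 438.7 J.
Step 2 (isochoric): W = 0 (constant volume).
W_total = 438.7 + 0 = 438.7 J.

W_total ≈ 439 J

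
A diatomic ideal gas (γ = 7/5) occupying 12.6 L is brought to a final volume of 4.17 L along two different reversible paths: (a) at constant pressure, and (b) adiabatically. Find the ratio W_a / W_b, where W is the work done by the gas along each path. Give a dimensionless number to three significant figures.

W_a / W_b ≈ 0.481

Path (a) isobaric: W = P₁(V₂ − V₁) → W_a/(P₁V₁) = -0.669.
Path (b) adiabatic: W = P₁V₁(1 − (V₁/V₂)^(γ−1))/(γ−1) → W_b/(P₁V₁) = -1.391.
W_a / W_b = -0.669 / -1.391 = 0.4811.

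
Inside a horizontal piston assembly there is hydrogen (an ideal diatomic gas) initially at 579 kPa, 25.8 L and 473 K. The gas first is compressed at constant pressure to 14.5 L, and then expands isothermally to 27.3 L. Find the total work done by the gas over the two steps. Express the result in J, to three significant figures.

W_total ≈ -1230 J

Step 1 (isobaric): W = PΔV = (579 kPa)(14.5 − 25.8 L) = -6543 J.
After step 1: P = 579 kPa, V = 14.5 L, T = 265.8 K.
Step 2 (isothermal): W = P₁V₁ ln(V₂/V₁) = (8396) ln(27.3/14.5) = 5312 J.
W_total = -6543 + 5312 = -1231 J.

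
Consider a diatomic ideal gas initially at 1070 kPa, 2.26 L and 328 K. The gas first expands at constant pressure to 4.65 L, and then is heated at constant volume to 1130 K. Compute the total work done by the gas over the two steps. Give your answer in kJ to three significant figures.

W_total ≈ 2.56 kJ

Step 1 (isobaric): W = PΔV = (1070 kPa)(4.65 − 2.26 L) = 2557 J.
Step 2 (isochoric): W = 0 (constant volume).
W_total = 2557 + 0 = 2557 J.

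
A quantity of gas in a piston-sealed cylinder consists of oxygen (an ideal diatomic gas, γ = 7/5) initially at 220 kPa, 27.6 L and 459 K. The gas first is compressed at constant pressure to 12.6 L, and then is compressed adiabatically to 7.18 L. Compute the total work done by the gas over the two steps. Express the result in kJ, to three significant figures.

W_total ≈ -5.05 kJ

Step 1 (isobaric): W = PΔV = (220 kPa)(12.6 − 27.6 L) = -3300 J.
After step 1: P = 220 kPa, V = 12.6 L, T = 209.5 K.
Step 2 (adiabatic): W = (P₁V₁ − P₂V₂)/(γ−1) = (2772 − 3471)/0.4 = -1748 J.
W_total = -3300 − 1748 = -5048 J.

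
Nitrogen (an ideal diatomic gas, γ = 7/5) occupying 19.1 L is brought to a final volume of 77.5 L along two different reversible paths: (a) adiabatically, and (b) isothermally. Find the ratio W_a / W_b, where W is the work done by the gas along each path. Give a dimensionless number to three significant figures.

W_a / W_b ≈ 0.766

Path (a) adiabatic: W = P₁V₁(1 − (V₁/V₂)^(γ−1))/(γ−1) → W_a/(P₁V₁) = 1.072.
Path (b) isothermal: W = P₁V₁ ln(V₂/V₁) → W_b/(P₁V₁) = 1.401.
W_a / W_b = 1.072 / 1.401 = 0.7656.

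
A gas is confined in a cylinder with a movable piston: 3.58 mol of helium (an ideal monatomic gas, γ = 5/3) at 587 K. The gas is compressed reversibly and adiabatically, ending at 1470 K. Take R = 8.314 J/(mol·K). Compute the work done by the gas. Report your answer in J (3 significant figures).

W ≈ -39400 J

Adiabatic ⇒ Q = 0, so W_by = −ΔU = nCᵥ(T₁ − T₂).
Cᵥ = 3R/2 = 12.47 J/(mol·K).
W = (3.58)(12.47)(587 − 1470) = -39423 J.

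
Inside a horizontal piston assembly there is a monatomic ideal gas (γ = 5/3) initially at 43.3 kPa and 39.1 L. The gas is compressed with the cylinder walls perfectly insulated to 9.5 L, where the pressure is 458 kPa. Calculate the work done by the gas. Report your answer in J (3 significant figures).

Adiabatic: W = (P₁V₁ − P₂V₂)/(γ − 1) with γ = 5/3.
P₁V₁ = 1693 J, P₂V₂ = 4351 J.
W = (1693 − 4351) / 0.6667 = -3987 J.

W ≈ -3990 J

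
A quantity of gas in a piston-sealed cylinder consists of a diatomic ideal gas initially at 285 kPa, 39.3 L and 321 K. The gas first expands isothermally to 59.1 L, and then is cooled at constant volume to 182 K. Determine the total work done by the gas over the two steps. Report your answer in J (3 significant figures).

W_total ≈ 4570 J

Step 1 (isothermal): W = P₁V₁ ln(V₂/V₁) = (11200) ln(59.1/39.3) = 4570 J.
Step 2 (isochoric): W = 0 (constant volume).
W_total = 4570 + 0 = 4570 J.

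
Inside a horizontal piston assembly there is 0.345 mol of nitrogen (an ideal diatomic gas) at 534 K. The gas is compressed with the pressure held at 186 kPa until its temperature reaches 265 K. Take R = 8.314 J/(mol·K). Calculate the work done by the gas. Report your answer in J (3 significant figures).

W ≈ -772 J

Isobaric: W = P ΔV = nR ΔT.
W = (0.345)(8.314)(265 − 534) = -771.6 J.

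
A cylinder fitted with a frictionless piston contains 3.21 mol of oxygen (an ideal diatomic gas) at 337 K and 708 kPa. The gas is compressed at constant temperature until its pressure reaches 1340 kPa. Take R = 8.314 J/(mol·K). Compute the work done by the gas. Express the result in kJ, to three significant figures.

W ≈ -5.74 kJ

Isothermal process: W = nRT ln(V₂/V₁) = nRT ln(P₁/P₂).
W = (3.21)(8.314)(337) × ln(708/1340)
  = 8994 × ln(0.5284) = 8994 × -0.638
W_by_gas = -5738 J.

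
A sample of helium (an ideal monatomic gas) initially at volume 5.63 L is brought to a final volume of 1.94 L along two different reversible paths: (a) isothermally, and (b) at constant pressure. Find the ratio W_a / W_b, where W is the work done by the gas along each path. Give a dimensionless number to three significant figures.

Path (a) isothermal: W = P₁V₁ ln(V₂/V₁) → W_a/(P₁V₁) = -1.065.
Path (b) isobaric: W = P₁(V₂ − V₁) → W_b/(P₁V₁) = -0.6554.
W_a / W_b = -1.065 / -0.6554 = 1.626.

W_a / W_b ≈ 1.63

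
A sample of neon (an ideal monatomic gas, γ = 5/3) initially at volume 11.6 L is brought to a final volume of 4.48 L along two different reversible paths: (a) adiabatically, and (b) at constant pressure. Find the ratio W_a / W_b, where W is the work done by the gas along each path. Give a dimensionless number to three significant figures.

W_a / W_b ≈ 2.16

Path (a) adiabatic: W = P₁V₁(1 − (V₁/V₂)^(γ−1))/(γ−1) → W_a/(P₁V₁) = -1.328.
Path (b) isobaric: W = P₁(V₂ − V₁) → W_b/(P₁V₁) = -0.6138.
W_a / W_b = -1.328 / -0.6138 = 2.164.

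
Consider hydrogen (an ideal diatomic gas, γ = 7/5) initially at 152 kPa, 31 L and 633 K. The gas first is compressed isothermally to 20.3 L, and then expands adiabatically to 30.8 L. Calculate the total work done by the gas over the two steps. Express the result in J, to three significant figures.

Step 1 (isothermal): W = P₁V₁ ln(V₂/V₁) = (4712) ln(20.3/31) = -1995 J.
After step 1: P = 232.1 kPa, V = 20.3 L, T = 633 K.
Step 2 (adiabatic): W = (P₁V₁ − P₂V₂)/(γ−1) = (4712 − 3988)/0.4 = 1809 J.
W_total = -1995 + 1809 = -185.6 J.

W_total ≈ -186 J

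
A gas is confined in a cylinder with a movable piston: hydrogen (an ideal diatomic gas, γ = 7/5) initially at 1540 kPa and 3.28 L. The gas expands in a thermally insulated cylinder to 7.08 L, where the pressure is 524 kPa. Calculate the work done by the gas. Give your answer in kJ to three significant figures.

Adiabatic: W = (P₁V₁ − P₂V₂)/(γ − 1) with γ = 7/5.
P₁V₁ = 5051 J, P₂V₂ = 3710 J.
W = (5051 − 3710) / 0.4 = 3353 J.

W ≈ 3.35 kJ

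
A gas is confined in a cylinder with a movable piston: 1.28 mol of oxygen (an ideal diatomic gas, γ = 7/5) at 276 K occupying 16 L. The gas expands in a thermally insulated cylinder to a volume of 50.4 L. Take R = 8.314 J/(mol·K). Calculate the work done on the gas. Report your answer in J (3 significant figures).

Adiabatic: TV^(γ−1) = const with γ = 7/5.
T₂ = T₁ (V₁/V₂)^(γ−1) = 276 × (16/50.4)^0.4 = 276 × 0.6319 = 174.4 K.
W_by = nCᵥ(T₁ − T₂) = (1.28)(20.79)(276 − 174.4) = 2703 J.
Work on gas = −W_by = -2703 J.

W ≈ -2700 J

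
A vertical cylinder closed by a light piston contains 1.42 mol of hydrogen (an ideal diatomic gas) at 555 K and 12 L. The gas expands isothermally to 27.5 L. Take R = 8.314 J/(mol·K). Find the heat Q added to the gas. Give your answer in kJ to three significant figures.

Isothermal ⇒ ΔU = 0, so Q = W = nRT ln(V₂/V₁).
Q = (1.42)(8.314)(555) ln(27.5/12) = 6552 × 0.8293 = 5434 J.

Q ≈ 5.43 kJ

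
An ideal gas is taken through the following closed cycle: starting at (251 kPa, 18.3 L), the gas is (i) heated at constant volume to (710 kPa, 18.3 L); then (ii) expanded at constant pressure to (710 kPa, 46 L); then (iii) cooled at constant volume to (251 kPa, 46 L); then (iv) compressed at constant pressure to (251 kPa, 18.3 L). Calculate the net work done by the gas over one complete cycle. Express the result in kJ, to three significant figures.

W_net ≈ 12.7 kJ

Constant-volume legs do no work.
W(ii) = (710)(46 − 18.3) = 19667 J; W(iv) = (251)(18.3 − 46) = -6953 J.
W_net = 19667 − 6953 = 12714 J (the clockwise enclosed area).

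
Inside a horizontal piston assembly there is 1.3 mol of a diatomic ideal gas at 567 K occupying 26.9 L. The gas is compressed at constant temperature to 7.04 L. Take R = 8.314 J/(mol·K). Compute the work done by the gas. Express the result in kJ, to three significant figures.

Isothermal: W = nRT ln(V₂/V₁).
W = (1.3)(8.314)(567) × ln(7.04/26.9)
  = 6128 × -1.341
W_by_gas = -8215 J.

W ≈ -8.22 kJ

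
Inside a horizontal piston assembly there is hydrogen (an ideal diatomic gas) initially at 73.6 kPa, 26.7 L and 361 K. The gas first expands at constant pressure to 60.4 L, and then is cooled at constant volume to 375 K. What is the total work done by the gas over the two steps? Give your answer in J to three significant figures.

Step 1 (isobaric): W = PΔV = (73.6 kPa)(60.4 − 26.7 L) = 2480 J.
Step 2 (isochoric): W = 0 (constant volume).
W_total = 2480 + 0 = 2480 J.

W_total ≈ 2480 J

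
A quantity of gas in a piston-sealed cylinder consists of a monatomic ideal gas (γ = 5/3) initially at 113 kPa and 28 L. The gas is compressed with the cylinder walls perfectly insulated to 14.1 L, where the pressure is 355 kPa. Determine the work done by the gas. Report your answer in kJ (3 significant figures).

Adiabatic: W = (P₁V₁ − P₂V₂)/(γ − 1) with γ = 5/3.
P₁V₁ = 3164 J, P₂V₂ = 5006 J.
W = (3164 − 5006) / 0.6667 = -2762 J.

W ≈ -2.76 kJ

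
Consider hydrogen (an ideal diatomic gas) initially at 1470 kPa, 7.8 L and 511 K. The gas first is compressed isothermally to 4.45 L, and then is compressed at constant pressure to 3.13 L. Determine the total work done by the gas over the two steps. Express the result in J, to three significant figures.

Step 1 (isothermal): W = P₁V₁ ln(V₂/V₁) = (11466) ln(4.45/7.8) = -6435 J.
After step 1: P = 2577 kPa, V = 4.45 L, T = 511 K.
Step 2 (isobaric): W = PΔV = (2577 kPa)(3.13 − 4.45 L) = -3401 J.
W_total = -6435 − 3401 = -9836 J.

W_total ≈ -9840 J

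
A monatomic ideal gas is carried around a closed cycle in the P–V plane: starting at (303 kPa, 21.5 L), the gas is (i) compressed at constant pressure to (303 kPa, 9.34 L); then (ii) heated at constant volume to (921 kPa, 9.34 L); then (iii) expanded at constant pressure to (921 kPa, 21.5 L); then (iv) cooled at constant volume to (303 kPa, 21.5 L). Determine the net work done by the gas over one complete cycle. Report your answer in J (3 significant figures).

Constant-volume legs do no work.
W(i) = (303)(9.34 − 21.5) = -3684 J; W(iii) = (921)(21.5 − 9.34) = 11199 J.
W_net = -3684 + 11199 = 7515 J (the clockwise enclosed area).

W_net ≈ 7510 J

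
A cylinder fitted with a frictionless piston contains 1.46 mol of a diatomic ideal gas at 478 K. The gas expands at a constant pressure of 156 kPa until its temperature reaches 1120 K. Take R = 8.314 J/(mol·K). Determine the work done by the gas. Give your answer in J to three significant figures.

Isobaric: W = P ΔV = nR ΔT.
W = (1.46)(8.314)(1120 − 478) = 7793 J.

W ≈ 7790 J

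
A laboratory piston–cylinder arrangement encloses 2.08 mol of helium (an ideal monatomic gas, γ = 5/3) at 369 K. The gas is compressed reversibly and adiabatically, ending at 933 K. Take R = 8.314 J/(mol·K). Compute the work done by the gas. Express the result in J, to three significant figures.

W ≈ -14600 J

Adiabatic ⇒ Q = 0, so W_by = −ΔU = nCᵥ(T₁ − T₂).
Cᵥ = 3R/2 = 12.47 J/(mol·K).
W = (2.08)(12.47)(369 − 933) = -14630 J.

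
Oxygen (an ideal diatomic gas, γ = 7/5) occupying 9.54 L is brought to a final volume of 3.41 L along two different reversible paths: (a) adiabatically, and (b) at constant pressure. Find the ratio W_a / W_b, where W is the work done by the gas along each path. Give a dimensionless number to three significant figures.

W_a / W_b ≈ 1.98

Path (a) adiabatic: W = P₁V₁(1 − (V₁/V₂)^(γ−1))/(γ−1) → W_a/(P₁V₁) = -1.273.
Path (b) isobaric: W = P₁(V₂ − V₁) → W_b/(P₁V₁) = -0.6426.
W_a / W_b = -1.273 / -0.6426 = 1.981.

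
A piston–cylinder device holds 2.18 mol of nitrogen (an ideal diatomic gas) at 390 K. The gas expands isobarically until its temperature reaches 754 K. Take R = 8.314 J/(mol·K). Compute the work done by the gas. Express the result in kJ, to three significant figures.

Isobaric: W = P ΔV = nR ΔT.
W = (2.18)(8.314)(754 − 390) = 6597 J.

W ≈ 6.60 kJ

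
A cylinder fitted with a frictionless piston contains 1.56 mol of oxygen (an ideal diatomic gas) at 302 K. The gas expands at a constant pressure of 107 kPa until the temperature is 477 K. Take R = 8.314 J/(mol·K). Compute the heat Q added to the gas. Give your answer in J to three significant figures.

Isobaric: W = nRΔT = (1.56)(8.314)(175) = 2270 J.
ΔU = nCᵥΔT with Cᵥ = 5R/2: ΔU = (1.56)(20.79)(175) = 5674 J.
Q = ΔU + W = 5674 + 2270 = 7944 J.

Q ≈ 7940 J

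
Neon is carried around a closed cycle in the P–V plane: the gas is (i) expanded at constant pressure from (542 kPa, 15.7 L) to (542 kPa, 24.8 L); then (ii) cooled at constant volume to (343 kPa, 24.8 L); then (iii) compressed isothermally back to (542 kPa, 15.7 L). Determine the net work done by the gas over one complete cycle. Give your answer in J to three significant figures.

W_net ≈ 1040 J

Leg (i): W = PΔV = (542)(24.8 − 15.7) = 4932 J.
Leg (ii): W = 0.
Leg (iii): W = PᵢVᵢ ln(V_f/Vᵢ) = (8506) ln(15.7/24.8) = -3889 J.
W_net = 4932 − 3889 = 1043 J.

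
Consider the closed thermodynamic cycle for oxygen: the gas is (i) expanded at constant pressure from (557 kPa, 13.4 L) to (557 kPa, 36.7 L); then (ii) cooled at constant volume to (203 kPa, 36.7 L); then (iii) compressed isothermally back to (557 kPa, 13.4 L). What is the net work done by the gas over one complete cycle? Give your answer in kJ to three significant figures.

W_net ≈ 5.47 kJ

Leg (i): W = PΔV = (557)(36.7 − 13.4) = 12978 J.
Leg (ii): W = 0.
Leg (iii): W = PᵢVᵢ ln(V_f/Vᵢ) = (7450) ln(13.4/36.7) = -7506 J.
W_net = 12978 − 7506 = 5472 J.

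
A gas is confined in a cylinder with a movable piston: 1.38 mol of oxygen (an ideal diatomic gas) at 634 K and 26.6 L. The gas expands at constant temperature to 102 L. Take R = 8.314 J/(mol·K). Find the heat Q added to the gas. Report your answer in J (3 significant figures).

Q ≈ 9780 J

Isothermal ⇒ ΔU = 0, so Q = W = nRT ln(V₂/V₁).
Q = (1.38)(8.314)(634) ln(102/26.6) = 7274 × 1.344 = 9777 J.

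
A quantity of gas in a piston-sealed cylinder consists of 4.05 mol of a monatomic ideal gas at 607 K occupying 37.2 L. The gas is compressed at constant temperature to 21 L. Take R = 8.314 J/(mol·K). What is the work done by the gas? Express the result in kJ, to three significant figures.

W ≈ -11.7 kJ

Isothermal: W = nRT ln(V₂/V₁).
W = (4.05)(8.314)(607) × ln(21/37.2)
  = 20439 × -0.5718
W_by_gas = -11687 J.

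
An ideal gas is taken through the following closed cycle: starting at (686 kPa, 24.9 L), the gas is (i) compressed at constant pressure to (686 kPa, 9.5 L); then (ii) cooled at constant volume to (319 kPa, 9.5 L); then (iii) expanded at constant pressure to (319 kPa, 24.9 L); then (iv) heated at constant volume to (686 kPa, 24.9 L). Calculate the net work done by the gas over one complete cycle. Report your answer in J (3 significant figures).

W_net ≈ -5650 J

Constant-volume legs do no work.
W(i) = (686)(9.5 − 24.9) = -10564 J; W(iii) = (319)(24.9 − 9.5) = 4913 J.
W_net = -10564 + 4913 = -5652 J (the counter-clockwise enclosed area).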